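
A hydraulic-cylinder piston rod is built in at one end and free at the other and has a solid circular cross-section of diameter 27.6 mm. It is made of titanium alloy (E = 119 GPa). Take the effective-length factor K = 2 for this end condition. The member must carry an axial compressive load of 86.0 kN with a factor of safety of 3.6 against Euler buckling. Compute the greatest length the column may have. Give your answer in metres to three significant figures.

I = πd⁴/64 = π×27.6⁴/64 = 2.848×10^4 mm⁴
I = 2.848×10^-8 m⁴
Required critical load P_cr = n·P = 3.6 × 86.0 = 309.6 kN = 3.096×10^5 N
From P_cr = π²EI/(K·L)²:  L = (1/K)·√(π²EI/P_cr) = (1/2)·√(π²×1.19×10^11×2.848×10^-8/3.096×10^5)
L = 0.164 m

L_max ≈ 0.164 m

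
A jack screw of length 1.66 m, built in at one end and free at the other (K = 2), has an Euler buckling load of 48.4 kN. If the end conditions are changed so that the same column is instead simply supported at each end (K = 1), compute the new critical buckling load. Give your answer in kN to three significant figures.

P_cr ∝ 1/K², so P_cr,new = P_cr,old × (K_old/K_new)² = 48.4 × (2/1)²
= 48.4 × 4.000 = 194 kN

P_cr ≈ 194 kN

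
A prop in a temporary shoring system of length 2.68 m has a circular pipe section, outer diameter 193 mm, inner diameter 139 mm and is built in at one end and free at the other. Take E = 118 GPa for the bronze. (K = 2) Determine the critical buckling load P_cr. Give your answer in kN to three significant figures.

d_o = 193 mm, d_i = 139 mm
I = π(d_o⁴ − d_i⁴)/64 = π(193⁴ − 139.0⁴)/64 = 4.978×10^7 mm⁴
I = 4.978×10^7 mm⁴ = 4.978×10^-5 m⁴
Effective length L_e = K·L = 2 × 2.68 = 5.360 m
P_cr = π²EI / L_e² = π² × 118×10⁹ × 4.978×10^-5 / 5.360² = 2.018×10^6 N

P_cr ≈ 2020 kN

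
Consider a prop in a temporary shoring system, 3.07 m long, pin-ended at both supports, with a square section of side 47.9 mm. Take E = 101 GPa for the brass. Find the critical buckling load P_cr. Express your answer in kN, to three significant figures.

P_cr ≈ 46.4 kN

I = a⁴/12 = 47.9⁴/12 = 4.387×10^5 mm⁴
I = 4.387×10^5 mm⁴ = 4.387×10^-7 m⁴
Effective length L_e = K·L = 1 × 3.07 = 3.070 m
P_cr = π²EI / L_e² = π² × 101×10⁹ × 4.387×10^-7 / 3.070² = 4.640×10^4 N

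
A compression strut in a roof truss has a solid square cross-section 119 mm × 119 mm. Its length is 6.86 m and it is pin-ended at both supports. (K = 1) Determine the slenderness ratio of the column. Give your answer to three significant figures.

For a square r = a/√12 = 119/√12 = 34.35 mm
L_e = K·L = 1 × 6.86 m = 6.860 m = 6860.0 mm
λ = L_e / r_min = 6860.0 / 34.35 = 200

λ ≈ 200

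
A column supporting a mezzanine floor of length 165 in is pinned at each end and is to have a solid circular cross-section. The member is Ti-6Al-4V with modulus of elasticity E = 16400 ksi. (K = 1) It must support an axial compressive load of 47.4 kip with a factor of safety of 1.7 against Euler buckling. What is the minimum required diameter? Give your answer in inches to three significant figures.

Required P_cr = n·P = 1.7 × 47.4 = 80.58 kip
L_e = K·L = 1 × 165 = 165.0 in
Required I = P_cr·L_e²/(π²E) = 8.058×10^4 × 165.0² / (π² × 1.64×10^7) = 13.55 in⁴
Solid circle: I = πd⁴/64  ⇒  d = (64I/π)^(1/4) = (64×13.55/π)^(1/4) = 4.08 in

d ≈ 4.08 in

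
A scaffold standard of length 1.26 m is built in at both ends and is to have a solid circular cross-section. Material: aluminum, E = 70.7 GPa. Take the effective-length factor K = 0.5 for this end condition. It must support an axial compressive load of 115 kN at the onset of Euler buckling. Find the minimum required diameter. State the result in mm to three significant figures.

L_e = K·L = 0.5 × 1.26 = 0.6300 m
Required I = P_cr·L_e²/(π²E) = 1.150×10^5 × 0.6300² / (π² × 7.07×10^10) = 6.541×10^-8 m⁴
I_req = 6.541×10^4 mm⁴
Solid circle: I = πd⁴/64  ⇒  d = (64I/π)^(1/4) = (64×6.541×10^4/π)^(1/4) = 34.0 mm

d ≈ 34.0 mm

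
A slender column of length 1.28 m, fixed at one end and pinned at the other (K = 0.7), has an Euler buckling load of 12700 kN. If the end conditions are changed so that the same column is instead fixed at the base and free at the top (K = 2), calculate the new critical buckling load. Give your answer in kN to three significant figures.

P_cr ∝ 1/K², so P_cr,new = P_cr,old × (K_old/K_new)² = 12700 × (0.7/2)²
= 12700 × 0.1225 = 1560 kN

P_cr ≈ 1560 kN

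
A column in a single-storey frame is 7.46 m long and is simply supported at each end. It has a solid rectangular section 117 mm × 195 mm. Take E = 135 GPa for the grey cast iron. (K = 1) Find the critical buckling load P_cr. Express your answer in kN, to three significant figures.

P_cr ≈ 623 kN

Buckling occurs about the weak axis: I_min = h·b³/12 with b = 117 mm (the shorter side).
I_min = 195×117³/12 = 2.603×10^7 mm⁴
I = 2.603×10^7 mm⁴ = 2.603×10^-5 m⁴
Effective length L_e = K·L = 1 × 7.46 = 7.460 m
P_cr = π²EI / L_e² = π² × 135×10⁹ × 2.603×10^-5 / 7.460² = 6.231×10^5 N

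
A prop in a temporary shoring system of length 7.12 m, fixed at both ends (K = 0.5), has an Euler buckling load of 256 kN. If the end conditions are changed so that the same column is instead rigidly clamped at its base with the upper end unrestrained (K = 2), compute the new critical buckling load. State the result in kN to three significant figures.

P_cr ∝ 1/K², so P_cr,new = P_cr,old × (K_old/K_new)² = 256 × (0.5/2)²
= 256 × 0.06250 = 16.0 kN

P_cr ≈ 16.0 kN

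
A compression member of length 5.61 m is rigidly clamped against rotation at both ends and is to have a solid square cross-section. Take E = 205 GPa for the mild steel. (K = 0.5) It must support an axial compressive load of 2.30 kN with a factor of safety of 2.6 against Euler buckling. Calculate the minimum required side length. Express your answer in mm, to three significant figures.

a ≈ 23.0 mm

Required P_cr = n·P = 2.6 × 2.30 = 5.980 kN
L_e = K·L = 0.5 × 5.61 = 2.805 m
Required I = P_cr·L_e²/(π²E) = 5.980×10^3 × 2.805² / (π² × 2.05×10^11) = 2.325×10^-8 m⁴
I_req = 2.325×10^4 mm⁴
Solid square: I = a⁴/12  ⇒  a = (12I)^(1/4) = (12×2.325×10^4)^(1/4) = 23.0 mm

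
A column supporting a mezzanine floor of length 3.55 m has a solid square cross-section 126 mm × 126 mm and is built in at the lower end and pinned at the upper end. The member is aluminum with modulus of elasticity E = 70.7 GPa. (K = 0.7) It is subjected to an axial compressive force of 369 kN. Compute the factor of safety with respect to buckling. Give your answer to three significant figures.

n ≈ 6.43

I = a⁴/12 = 126⁴/12 = 2.100×10^7 mm⁴
I = 2.100×10^7 mm⁴ = 2.100×10^-5 m⁴
Effective length L_e = K·L = 0.7 × 3.55 = 2.485 m
P_cr = π²EI / L_e² = π² × 70.7×10⁹ × 2.100×10^-5 / 2.485² = 2.373×10^6 N
Factor of safety n = P_cr / P = 2373.4 / 369 = 6.43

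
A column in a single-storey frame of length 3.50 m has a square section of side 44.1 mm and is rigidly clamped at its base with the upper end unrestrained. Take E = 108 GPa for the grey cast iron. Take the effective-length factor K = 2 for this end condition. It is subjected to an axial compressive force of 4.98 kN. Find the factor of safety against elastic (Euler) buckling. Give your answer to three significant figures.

I = a⁴/12 = 44.1⁴/12 = 3.152×10^5 mm⁴
I = 3.152×10^5 mm⁴ = 3.152×10^-7 m⁴
Effective length L_e = K·L = 2 × 3.50 = 7.000 m
P_cr = π²EI / L_e² = π² × 108×10⁹ × 3.152×10^-7 / 7.000² = 6.856×10^3 N
Factor of safety n = P_cr / P = 6.8565 / 4.98 = 1.38

n ≈ 1.38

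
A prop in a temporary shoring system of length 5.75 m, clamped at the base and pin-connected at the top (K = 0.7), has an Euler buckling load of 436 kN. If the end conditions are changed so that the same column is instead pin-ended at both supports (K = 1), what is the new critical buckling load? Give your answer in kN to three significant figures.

P_cr ≈ 214 kN

P_cr ∝ 1/K², so P_cr,new = P_cr,old × (K_old/K_new)² = 436 × (0.7/1)²
= 436 × 0.4900 = 214 kN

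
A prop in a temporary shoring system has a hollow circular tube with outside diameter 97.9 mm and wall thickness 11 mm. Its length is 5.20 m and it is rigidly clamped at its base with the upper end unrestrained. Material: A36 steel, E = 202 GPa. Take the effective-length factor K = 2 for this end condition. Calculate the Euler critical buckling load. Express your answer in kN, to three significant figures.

P_cr ≈ 53.1 kN

Inner diameter d_i = 97.9 − 2×11 = 75.90 mm
I = π(d_o⁴ − d_i⁴)/64 = π(97.9⁴ − 75.90⁴)/64 = 2.880×10^6 mm⁴
I = 2.880×10^6 mm⁴ = 2.880×10^-6 m⁴
Effective length L_e = K·L = 2 × 5.20 = 10.40 m
P_cr = π²EI / L_e² = π² × 202×10⁹ × 2.880×10^-6 / 10.40² = 5.309×10^4 N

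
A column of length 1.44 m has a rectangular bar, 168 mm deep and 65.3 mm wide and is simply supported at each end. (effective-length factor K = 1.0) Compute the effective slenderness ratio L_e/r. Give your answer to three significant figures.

λ ≈ 76.4

For a rectangle r_min = b/√12 = 65.3/√12 = 18.85 mm
L_e = K·L = 1 × 1.44 m = 1.440 m = 1440.0 mm
λ = L_e / r_min = 1440.0 / 18.85 = 76.4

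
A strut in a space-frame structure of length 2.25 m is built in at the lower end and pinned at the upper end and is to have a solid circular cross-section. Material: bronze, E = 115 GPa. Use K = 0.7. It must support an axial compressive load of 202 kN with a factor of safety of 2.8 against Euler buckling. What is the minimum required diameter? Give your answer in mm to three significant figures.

Required P_cr = n·P = 2.8 × 202 = 565.6 kN
L_e = K·L = 0.7 × 2.25 = 1.575 m
Required I = P_cr·L_e²/(π²E) = 5.656×10^5 × 1.575² / (π² × 1.15×10^11) = 1.236×10^-6 m⁴
I_req = 1.236×10^6 mm⁴
Solid circle: I = πd⁴/64  ⇒  d = (64I/π)^(1/4) = (64×1.236×10^6/π)^(1/4) = 70.8 mm

d ≈ 70.8 mm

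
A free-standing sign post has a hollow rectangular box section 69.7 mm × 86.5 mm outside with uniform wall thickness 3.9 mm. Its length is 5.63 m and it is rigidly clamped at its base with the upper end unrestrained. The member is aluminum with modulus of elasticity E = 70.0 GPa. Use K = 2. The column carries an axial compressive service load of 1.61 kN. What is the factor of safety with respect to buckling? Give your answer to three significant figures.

Inner dimensions: h_i = 86.5 − 2×3.9 = 78.70 mm, b_i = 69.7 − 2×3.9 = 61.90 mm
Weak-axis I_min = (h_o·b_o³ − h_i·b_i³)/12 with b_o = 69.7, b_i = 61.90 mm (shorter outer/inner sides).
I_min = (86.5×69.7³ − 78.70×61.90³)/12 = 8.853×10^5 mm⁴
I = 8.853×10^5 mm⁴ = 8.853×10^-7 m⁴
Effective length L_e = K·L = 2 × 5.63 = 11.26 m
P_cr = π²EI / L_e² = π² × 70.0×10⁹ × 8.853×10^-7 / 11.26² = 4.824×10^3 N
Factor of safety n = P_cr / P = 4.8242 / 1.61 = 3.00

n ≈ 3.00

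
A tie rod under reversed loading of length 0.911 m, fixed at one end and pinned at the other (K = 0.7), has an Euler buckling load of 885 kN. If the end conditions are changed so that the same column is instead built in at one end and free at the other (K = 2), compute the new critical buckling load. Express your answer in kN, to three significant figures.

P_cr ≈ 108 kN

P_cr ∝ 1/K², so P_cr,new = P_cr,old × (K_old/K_new)² = 885 × (0.7/2)²
= 885 × 0.1225 = 108 kN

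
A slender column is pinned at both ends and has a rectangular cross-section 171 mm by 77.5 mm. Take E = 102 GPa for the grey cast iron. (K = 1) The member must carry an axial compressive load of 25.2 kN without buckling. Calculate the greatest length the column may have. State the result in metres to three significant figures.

L_max ≈ 16.3 m

Buckling occurs about the weak axis: I_min = h·b³/12 with b = 77.5 mm (the shorter side).
I_min = 171×77.5³/12 = 6.633×10^6 mm⁴
I = 6.633×10^-6 m⁴
At the buckling limit P_cr = P = 2.520×10^4 N
From P_cr = π²EI/(K·L)²:  L = (1/K)·√(π²EI/P_cr) = (1/1)·√(π²×1.02×10^11×6.633×10^-6/2.520×10^4)
L = 16.3 m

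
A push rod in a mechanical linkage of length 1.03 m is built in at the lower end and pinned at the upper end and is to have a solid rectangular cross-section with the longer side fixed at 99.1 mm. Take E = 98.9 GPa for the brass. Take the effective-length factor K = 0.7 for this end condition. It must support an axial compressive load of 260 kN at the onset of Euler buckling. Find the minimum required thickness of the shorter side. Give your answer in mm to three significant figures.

L_e = K·L = 0.7 × 1.03 = 0.7210 m
Required I = P_cr·L_e²/(π²E) = 2.600×10^5 × 0.7210² / (π² × 9.89×10^10) = 1.385×10^-7 m⁴
I_req = 1.385×10^5 mm⁴
Rectangle, weak axis: I_min = h·b³/12 with h = 99.1 mm fixed  ⇒  b = (12I/h)^(1/3) = 25.6 mm

b ≈ 25.6 mm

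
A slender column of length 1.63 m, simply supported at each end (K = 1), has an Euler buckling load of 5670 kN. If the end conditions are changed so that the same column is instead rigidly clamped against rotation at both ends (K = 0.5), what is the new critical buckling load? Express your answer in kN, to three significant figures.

P_cr ≈ 22700 kN

P_cr ∝ 1/K², so P_cr,new = P_cr,old × (K_old/K_new)² = 5670 × (1/0.5)²
= 5670 × 4.000 = 22700 kN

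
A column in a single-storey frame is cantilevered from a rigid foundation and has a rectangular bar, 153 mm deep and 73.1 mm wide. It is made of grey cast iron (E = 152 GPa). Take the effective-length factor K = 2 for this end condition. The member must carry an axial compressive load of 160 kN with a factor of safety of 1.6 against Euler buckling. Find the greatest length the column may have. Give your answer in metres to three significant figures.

Buckling occurs about the weak axis: I_min = h·b³/12 with b = 73.1 mm (the shorter side).
I_min = 153×73.1³/12 = 4.980×10^6 mm⁴
I = 4.980×10^-6 m⁴
Required critical load P_cr = n·P = 1.6 × 160 = 256.0 kN = 2.560×10^5 N
From P_cr = π²EI/(K·L)²:  L = (1/K)·√(π²EI/P_cr) = (1/2)·√(π²×1.52×10^11×4.980×10^-6/2.560×10^5)
L = 2.70 m

L_max ≈ 2.70 m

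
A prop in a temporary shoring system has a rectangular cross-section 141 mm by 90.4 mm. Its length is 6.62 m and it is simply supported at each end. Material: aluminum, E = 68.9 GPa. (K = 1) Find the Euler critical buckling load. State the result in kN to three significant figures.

Buckling occurs about the weak axis: I_min = h·b³/12 with b = 90.4 mm (the shorter side).
I_min = 141×90.4³/12 = 8.680×10^6 mm⁴
I = 8.680×10^6 mm⁴ = 8.680×10^-6 m⁴
Effective length L_e = K·L = 1 × 6.62 = 6.620 m
P_cr = π²EI / L_e² = π² × 68.9×10⁹ × 8.680×10^-6 / 6.620² = 1.347×10^5 N

P_cr ≈ 135 kN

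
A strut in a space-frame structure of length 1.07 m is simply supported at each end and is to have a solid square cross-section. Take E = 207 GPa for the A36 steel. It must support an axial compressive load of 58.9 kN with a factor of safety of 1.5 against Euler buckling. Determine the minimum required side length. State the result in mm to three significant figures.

Required P_cr = n·P = 1.5 × 58.9 = 88.35 kN
L_e = K·L = 1 × 1.07 = 1.070 m
Required I = P_cr·L_e²/(π²E) = 8.835×10^4 × 1.070² / (π² × 2.07×10^11) = 4.951×10^-8 m⁴
I_req = 4.951×10^4 mm⁴
Solid square: I = a⁴/12  ⇒  a = (12I)^(1/4) = (12×4.951×10^4)^(1/4) = 27.8 mm

a ≈ 27.8 mm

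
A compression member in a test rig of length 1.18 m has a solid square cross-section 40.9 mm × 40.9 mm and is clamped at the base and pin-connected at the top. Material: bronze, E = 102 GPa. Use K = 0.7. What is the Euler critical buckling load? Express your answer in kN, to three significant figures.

I = a⁴/12 = 40.9⁴/12 = 2.332×10^5 mm⁴
I = 2.332×10^5 mm⁴ = 2.332×10^-7 m⁴
Effective length L_e = K·L = 0.7 × 1.18 = 0.8260 m
P_cr = π²EI / L_e² = π² × 102×10⁹ × 2.332×10^-7 / 0.8260² = 3.441×10^5 N

P_cr ≈ 344 kN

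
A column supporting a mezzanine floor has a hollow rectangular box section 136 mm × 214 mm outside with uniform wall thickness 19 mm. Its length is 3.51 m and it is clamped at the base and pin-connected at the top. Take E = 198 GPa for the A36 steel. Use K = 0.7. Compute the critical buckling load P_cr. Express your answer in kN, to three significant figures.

Inner dimensions: h_i = 214 − 2×19 = 176.0 mm, b_i = 136 − 2×19 = 98.00 mm
Weak-axis I_min = (h_o·b_o³ − h_i·b_i³)/12 with b_o = 136, b_i = 98.00 mm (shorter outer/inner sides).
I_min = (214×136³ − 176.0×98.00³)/12 = 3.105×10^7 mm⁴
I = 3.105×10^7 mm⁴ = 3.105×10^-5 m⁴
Effective length L_e = K·L = 0.7 × 3.51 = 2.457 m
P_cr = π²EI / L_e² = π² × 198×10⁹ × 3.105×10^-5 / 2.457² = 1.005×10^7 N

P_cr ≈ 10100 kN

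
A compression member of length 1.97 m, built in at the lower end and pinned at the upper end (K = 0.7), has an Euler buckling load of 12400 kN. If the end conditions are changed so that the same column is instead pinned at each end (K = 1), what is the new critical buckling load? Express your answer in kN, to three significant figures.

P_cr ≈ 6080 kN

P_cr ∝ 1/K², so P_cr,new = P_cr,old × (K_old/K_new)² = 12400 × (0.7/1)²
= 12400 × 0.4900 = 6080 kN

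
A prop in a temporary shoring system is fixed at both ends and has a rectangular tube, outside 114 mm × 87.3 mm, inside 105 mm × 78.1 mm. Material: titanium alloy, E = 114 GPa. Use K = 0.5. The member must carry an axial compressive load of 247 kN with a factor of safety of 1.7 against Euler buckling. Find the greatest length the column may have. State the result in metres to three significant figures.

L_max ≈ 4.80 m

Weak-axis I_min = (h_o·b_o³ − h_i·b_i³)/12 with b_o = 87.3, b_i = 78.10 mm (shorter outer/inner sides).
I_min = (114×87.3³ − 105.0×78.10³)/12 = 2.152×10^6 mm⁴
I = 2.152×10^-6 m⁴
Required critical load P_cr = n·P = 1.7 × 247 = 419.9 kN = 4.199×10^5 N
From P_cr = π²EI/(K·L)²:  L = (1/K)·√(π²EI/P_cr) = (1/0.5)·√(π²×1.14×10^11×2.152×10^-6/4.199×10^5)
L = 4.80 m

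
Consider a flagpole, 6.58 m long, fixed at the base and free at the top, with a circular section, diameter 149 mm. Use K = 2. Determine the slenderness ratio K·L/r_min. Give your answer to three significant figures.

λ ≈ 353

For a solid circle r = d/4 = 149/4 = 37.25 mm
L_e = K·L = 2 × 6.58 m = 13.16 m = 13160 mm
λ = L_e / r_min = 13160 / 37.25 = 353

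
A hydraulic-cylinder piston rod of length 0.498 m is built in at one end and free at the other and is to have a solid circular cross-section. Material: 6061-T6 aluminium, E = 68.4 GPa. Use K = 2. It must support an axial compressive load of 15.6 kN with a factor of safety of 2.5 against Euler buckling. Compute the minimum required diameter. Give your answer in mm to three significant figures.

d ≈ 32.9 mm

Required P_cr = n·P = 2.5 × 15.6 = 39.00 kN
L_e = K·L = 2 × 0.498 = 0.9960 m
Required I = P_cr·L_e²/(π²E) = 3.900×10^4 × 0.9960² / (π² × 6.84×10^10) = 5.731×10^-8 m⁴
I_req = 5.731×10^4 mm⁴
Solid circle: I = πd⁴/64  ⇒  d = (64I/π)^(1/4) = (64×5.731×10^4/π)^(1/4) = 32.9 mm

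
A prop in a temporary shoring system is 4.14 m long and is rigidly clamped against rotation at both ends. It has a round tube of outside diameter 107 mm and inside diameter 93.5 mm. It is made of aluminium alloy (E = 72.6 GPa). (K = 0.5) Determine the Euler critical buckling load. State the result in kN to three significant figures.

d_o = 107 mm, d_i = 93.5 mm
I = π(d_o⁴ − d_i⁴)/64 = π(107⁴ − 93.50⁴)/64 = 2.683×10^6 mm⁴
I = 2.683×10^6 mm⁴ = 2.683×10^-6 m⁴
Effective length L_e = K·L = 0.5 × 4.14 = 2.070 m
P_cr = π²EI / L_e² = π² × 72.6×10⁹ × 2.683×10^-6 / 2.070² = 4.486×10^5 N

P_cr ≈ 449 kN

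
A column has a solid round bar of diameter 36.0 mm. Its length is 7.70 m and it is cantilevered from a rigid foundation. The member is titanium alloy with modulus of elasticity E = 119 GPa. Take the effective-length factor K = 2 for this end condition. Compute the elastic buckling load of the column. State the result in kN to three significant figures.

P_cr ≈ 0.408 kN

I = πd⁴/64 = π×36.0⁴/64 = 8.245×10^4 mm⁴
I = 8.245×10^4 mm⁴ = 8.245×10^-8 m⁴
Effective length L_e = K·L = 2 × 7.70 = 15.40 m
P_cr = π²EI / L_e² = π² × 119×10⁹ × 8.245×10^-8 / 15.40² = 408.3 N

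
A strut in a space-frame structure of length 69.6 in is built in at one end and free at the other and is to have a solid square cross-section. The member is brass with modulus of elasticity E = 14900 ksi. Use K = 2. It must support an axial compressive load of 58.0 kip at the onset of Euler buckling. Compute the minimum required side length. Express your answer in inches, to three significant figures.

L_e = K·L = 2 × 69.6 = 139.2 in
Required I = P_cr·L_e²/(π²E) = 5.800×10^4 × 139.2² / (π² × 1.49×10^7) = 7.642 in⁴
Solid square: I = a⁴/12  ⇒  a = (12I)^(1/4) = (12×7.642)^(1/4) = 3.09 in

a ≈ 3.09 in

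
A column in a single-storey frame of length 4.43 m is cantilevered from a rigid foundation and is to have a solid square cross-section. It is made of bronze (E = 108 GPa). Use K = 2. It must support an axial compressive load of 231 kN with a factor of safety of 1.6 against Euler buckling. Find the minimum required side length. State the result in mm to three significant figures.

Required P_cr = n·P = 1.6 × 231 = 369.6 kN
L_e = K·L = 2 × 4.43 = 8.860 m
Required I = P_cr·L_e²/(π²E) = 3.696×10^5 × 8.860² / (π² × 1.08×10^11) = 2.722×10^-5 m⁴
I_req = 2.722×10^7 mm⁴
Solid square: I = a⁴/12  ⇒  a = (12I)^(1/4) = (12×2.722×10^7)^(1/4) = 134 mm

a ≈ 134 mm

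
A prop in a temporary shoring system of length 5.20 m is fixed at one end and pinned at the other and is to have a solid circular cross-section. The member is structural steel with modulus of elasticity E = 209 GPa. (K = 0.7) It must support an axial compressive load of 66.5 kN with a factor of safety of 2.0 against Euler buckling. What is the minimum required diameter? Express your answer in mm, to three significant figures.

Required P_cr = n·P = 2.0 × 66.5 = 133.0 kN
L_e = K·L = 0.7 × 5.20 = 3.640 m
Required I = P_cr·L_e²/(π²E) = 1.330×10^5 × 3.640² / (π² × 2.09×10^11) = 8.543×10^-7 m⁴
I_req = 8.543×10^5 mm⁴
Solid circle: I = πd⁴/64  ⇒  d = (64I/π)^(1/4) = (64×8.543×10^5/π)^(1/4) = 64.6 mm

d ≈ 64.6 mm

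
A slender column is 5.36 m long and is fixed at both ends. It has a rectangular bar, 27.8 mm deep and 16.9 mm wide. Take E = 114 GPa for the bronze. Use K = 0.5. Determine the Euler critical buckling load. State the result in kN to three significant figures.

P_cr ≈ 1.75 kN

Buckling occurs about the weak axis: I_min = h·b³/12 with b = 16.9 mm (the shorter side).
I_min = 27.8×16.9³/12 = 1.118×10^4 mm⁴
I = 1.118×10^4 mm⁴ = 1.118×10^-8 m⁴
Effective length L_e = K·L = 0.5 × 5.36 = 2.680 m
P_cr = π²EI / L_e² = π² × 114×10⁹ × 1.118×10^-8 / 2.680² = 1.752×10^3 N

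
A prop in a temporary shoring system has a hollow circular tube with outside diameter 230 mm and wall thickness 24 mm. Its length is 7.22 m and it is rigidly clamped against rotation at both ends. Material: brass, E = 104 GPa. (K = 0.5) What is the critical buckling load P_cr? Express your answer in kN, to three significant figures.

Inner diameter d_i = 230 − 2×24 = 182.0 mm
I = π(d_o⁴ − d_i⁴)/64 = π(230⁴ − 182.0⁴)/64 = 8.351×10^7 mm⁴
I = 8.351×10^7 mm⁴ = 8.351×10^-5 m⁴
Effective length L_e = K·L = 0.5 × 7.22 = 3.610 m
P_cr = π²EI / L_e² = π² × 104×10⁹ × 8.351×10^-5 / 3.610² = 6.577×10^6 N

P_cr ≈ 6580 kN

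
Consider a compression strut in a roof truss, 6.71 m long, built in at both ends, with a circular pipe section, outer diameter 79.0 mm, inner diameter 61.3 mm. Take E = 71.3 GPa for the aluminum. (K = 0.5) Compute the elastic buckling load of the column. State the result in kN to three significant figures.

d_o = 79.0 mm, d_i = 61.3 mm
I = π(d_o⁴ − d_i⁴)/64 = π(79.0⁴ − 61.30⁴)/64 = 1.219×10^6 mm⁴
I = 1.219×10^6 mm⁴ = 1.219×10^-6 m⁴
Effective length L_e = K·L = 0.5 × 6.71 = 3.355 m
P_cr = π²EI / L_e² = π² × 71.3×10⁹ × 1.219×10^-6 / 3.355² = 7.620×10^4 N

P_cr ≈ 76.2 kN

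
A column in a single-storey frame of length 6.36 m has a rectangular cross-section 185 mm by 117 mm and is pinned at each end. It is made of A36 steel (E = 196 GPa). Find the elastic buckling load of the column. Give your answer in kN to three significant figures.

Buckling occurs about the weak axis: I_min = h·b³/12 with b = 117 mm (the shorter side).
I_min = 185×117³/12 = 2.469×10^7 mm⁴
I = 2.469×10^7 mm⁴ = 2.469×10^-5 m⁴
Effective length L_e = K·L = 1 × 6.36 = 6.360 m
P_cr = π²EI / L_e² = π² × 196×10⁹ × 2.469×10^-5 / 6.360² = 1.181×10^6 N

P_cr ≈ 1180 kN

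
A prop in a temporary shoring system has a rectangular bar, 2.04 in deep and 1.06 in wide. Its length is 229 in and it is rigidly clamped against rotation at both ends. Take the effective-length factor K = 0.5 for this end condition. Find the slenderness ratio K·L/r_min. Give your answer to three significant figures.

For a rectangle r_min = b/√12 = 1.06/√12 = 0.3060 in
L_e = K·L = 0.5 × 229 = 114.5 in
λ = L_e / r_min = 114.50 / 0.3060 = 374

λ ≈ 374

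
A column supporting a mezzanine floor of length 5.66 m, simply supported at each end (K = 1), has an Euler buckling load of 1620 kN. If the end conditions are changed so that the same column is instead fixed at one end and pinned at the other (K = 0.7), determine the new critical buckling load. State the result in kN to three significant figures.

P_cr ≈ 3310 kN

P_cr ∝ 1/K², so P_cr,new = P_cr,old × (K_old/K_new)² = 1620 × (1/0.7)²
= 1620 × 2.041 = 3310 kN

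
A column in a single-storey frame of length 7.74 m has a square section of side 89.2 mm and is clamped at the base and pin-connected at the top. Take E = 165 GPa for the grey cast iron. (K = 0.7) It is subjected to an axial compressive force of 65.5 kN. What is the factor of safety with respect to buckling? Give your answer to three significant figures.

n ≈ 4.47

I = a⁴/12 = 89.2⁴/12 = 5.276×10^6 mm⁴
I = 5.276×10^6 mm⁴ = 5.276×10^-6 m⁴
Effective length L_e = K·L = 0.7 × 7.74 = 5.418 m
P_cr = π²EI / L_e² = π² × 165×10⁹ × 5.276×10^-6 / 5.418² = 2.927×10^5 N
Factor of safety n = P_cr / P = 292.67 / 65.5 = 4.47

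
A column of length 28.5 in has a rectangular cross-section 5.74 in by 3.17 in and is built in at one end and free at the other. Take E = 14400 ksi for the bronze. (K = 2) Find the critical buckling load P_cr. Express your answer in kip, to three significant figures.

P_cr ≈ 667 kip

Buckling occurs about the weak axis: I_min = h·b³/12 with b = 3.17 in (the shorter side).
I_min = 5.74×3.17³/12 = 15.24 in⁴
Effective length L_e = K·L = 2 × 28.5 = 57.00 in
P_cr = π²EI / L_e² = π² × 14400×10³ × 15.24 / 57.00² = 6.665×10^5 lb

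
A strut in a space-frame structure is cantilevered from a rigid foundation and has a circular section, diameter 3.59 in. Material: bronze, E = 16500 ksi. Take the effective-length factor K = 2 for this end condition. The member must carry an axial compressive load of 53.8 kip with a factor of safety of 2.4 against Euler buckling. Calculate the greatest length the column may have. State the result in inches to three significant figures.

L_max ≈ 50.7 in

I = πd⁴/64 = π×3.59⁴/64 = 8.154 in⁴
Required critical load P_cr = n·P = 2.4 × 53.8 = 129.1 kip = 1.291×10^5 lb
From P_cr = π²EI/(K·L)²:  L = (1/K)·√(π²EI/P_cr) = (1/2)·√(π²×1.65×10^7×8.154/1.291×10^5)
L = 50.7 in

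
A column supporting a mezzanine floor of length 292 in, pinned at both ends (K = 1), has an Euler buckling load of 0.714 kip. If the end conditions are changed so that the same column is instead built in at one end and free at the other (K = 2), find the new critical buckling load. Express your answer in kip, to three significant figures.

P_cr ∝ 1/K², so P_cr,new = P_cr,old × (K_old/K_new)² = 0.714 × (1/2)²
= 0.714 × 0.2500 = 0.178 kip

P_cr ≈ 0.178 kip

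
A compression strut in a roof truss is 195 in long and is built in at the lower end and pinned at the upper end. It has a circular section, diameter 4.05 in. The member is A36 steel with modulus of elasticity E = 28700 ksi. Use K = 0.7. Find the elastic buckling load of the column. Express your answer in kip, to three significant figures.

P_cr ≈ 201 kip

I = πd⁴/64 = π×4.05⁴/64 = 13.21 in⁴
Effective length L_e = K·L = 0.7 × 195 = 136.5 in
P_cr = π²EI / L_e² = π² × 28700×10³ × 13.21 / 136.5² = 2.008×10^5 lb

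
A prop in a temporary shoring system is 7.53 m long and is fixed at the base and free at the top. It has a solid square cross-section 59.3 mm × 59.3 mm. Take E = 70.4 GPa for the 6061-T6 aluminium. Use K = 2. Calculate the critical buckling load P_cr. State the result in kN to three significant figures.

P_cr ≈ 3.16 kN

I = a⁴/12 = 59.3⁴/12 = 1.030×10^6 mm⁴
I = 1.030×10^6 mm⁴ = 1.030×10^-6 m⁴
Effective length L_e = K·L = 2 × 7.53 = 15.06 m
P_cr = π²EI / L_e² = π² × 70.4×10⁹ × 1.030×10^-6 / 15.06² = 3.157×10^3 N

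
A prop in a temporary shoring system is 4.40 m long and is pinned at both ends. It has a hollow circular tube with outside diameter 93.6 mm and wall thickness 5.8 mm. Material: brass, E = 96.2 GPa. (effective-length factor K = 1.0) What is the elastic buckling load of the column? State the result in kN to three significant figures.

Inner diameter d_i = 93.6 − 2×5.8 = 82.00 mm
I = π(d_o⁴ − d_i⁴)/64 = π(93.6⁴ − 82.00⁴)/64 = 1.548×10^6 mm⁴
I = 1.548×10^6 mm⁴ = 1.548×10^-6 m⁴
Effective length L_e = K·L = 1 × 4.40 = 4.400 m
P_cr = π²EI / L_e² = π² × 96.2×10⁹ × 1.548×10^-6 / 4.400² = 7.593×10^4 N

P_cr ≈ 75.9 kN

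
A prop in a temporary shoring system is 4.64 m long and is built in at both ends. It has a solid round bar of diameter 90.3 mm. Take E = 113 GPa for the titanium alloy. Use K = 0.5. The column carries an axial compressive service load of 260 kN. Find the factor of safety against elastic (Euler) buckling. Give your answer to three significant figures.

I = πd⁴/64 = π×90.3⁴/64 = 3.264×10^6 mm⁴
I = 3.264×10^6 mm⁴ = 3.264×10^-6 m⁴
Effective length L_e = K·L = 0.5 × 4.64 = 2.320 m
P_cr = π²EI / L_e² = π² × 113×10⁹ × 3.264×10^-6 / 2.320² = 6.763×10^5 N
Factor of safety n = P_cr / P = 676.27 / 260 = 2.60

n ≈ 2.60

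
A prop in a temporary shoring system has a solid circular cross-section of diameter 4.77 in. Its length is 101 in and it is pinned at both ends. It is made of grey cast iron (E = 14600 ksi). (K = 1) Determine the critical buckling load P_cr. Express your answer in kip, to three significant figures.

I = πd⁴/64 = π×4.77⁴/64 = 25.41 in⁴
Effective length L_e = K·L = 1 × 101 = 101.0 in
P_cr = π²EI / L_e² = π² × 14600×10³ × 25.41 / 101.0² = 3.590×10^5 lb

P_cr ≈ 359 kip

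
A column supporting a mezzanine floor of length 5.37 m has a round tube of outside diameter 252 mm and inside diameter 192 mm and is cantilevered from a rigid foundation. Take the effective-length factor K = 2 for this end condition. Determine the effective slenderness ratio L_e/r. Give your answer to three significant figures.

λ ≈ 136

d_o = 252 mm, d_i = 192 mm
I = π(d_o⁴ − d_i⁴)/64 = π(252⁴ − 192.0⁴)/64 = 1.313×10^8 mm⁴
A = 2.092×10^4 mm²;  r_min = √(I/A) = √(1.313×10^8/2.092×10^4) = 79.20 mm
L_e = K·L = 2 × 5.37 m = 10.74 m = 10740 mm
λ = L_e / r_min = 10740 / 79.20 = 136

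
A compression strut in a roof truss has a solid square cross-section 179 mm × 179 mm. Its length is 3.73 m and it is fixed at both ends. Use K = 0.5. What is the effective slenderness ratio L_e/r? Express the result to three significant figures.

For a square r = a/√12 = 179/√12 = 51.67 mm
L_e = K·L = 0.5 × 3.73 m = 1.865 m = 1865.0 mm
λ = L_e / r_min = 1865.0 / 51.67 = 36.1

λ ≈ 36.1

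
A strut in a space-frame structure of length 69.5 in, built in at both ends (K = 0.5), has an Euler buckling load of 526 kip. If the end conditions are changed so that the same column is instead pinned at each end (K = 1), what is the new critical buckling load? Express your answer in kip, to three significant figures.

P_cr ∝ 1/K², so P_cr,new = P_cr,old × (K_old/K_new)² = 526 × (0.5/1)²
= 526 × 0.2500 = 132 kip

P_cr ≈ 132 kip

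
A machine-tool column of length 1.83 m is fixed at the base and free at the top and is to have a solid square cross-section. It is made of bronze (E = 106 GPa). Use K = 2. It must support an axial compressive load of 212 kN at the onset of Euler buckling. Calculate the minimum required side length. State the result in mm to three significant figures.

L_e = K·L = 2 × 1.83 = 3.660 m
Required I = P_cr·L_e²/(π²E) = 2.120×10^5 × 3.660² / (π² × 1.06×10^11) = 2.715×10^-6 m⁴
I_req = 2.715×10^6 mm⁴
Solid square: I = a⁴/12  ⇒  a = (12I)^(1/4) = (12×2.715×10^6)^(1/4) = 75.5 mm

a ≈ 75.5 mm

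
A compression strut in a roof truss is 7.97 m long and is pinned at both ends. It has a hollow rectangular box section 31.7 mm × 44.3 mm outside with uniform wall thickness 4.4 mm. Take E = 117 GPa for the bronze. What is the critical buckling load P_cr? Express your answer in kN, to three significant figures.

P_cr ≈ 1.49 kN

Inner dimensions: h_i = 44.3 − 2×4.4 = 35.50 mm, b_i = 31.7 − 2×4.4 = 22.90 mm
Weak-axis I_min = (h_o·b_o³ − h_i·b_i³)/12 with b_o = 31.7, b_i = 22.90 mm (shorter outer/inner sides).
I_min = (44.3×31.7³ − 35.50×22.90³)/12 = 8.207×10^4 mm⁴
I = 8.207×10^4 mm⁴ = 8.207×10^-8 m⁴
Effective length L_e = K·L = 1 × 7.97 = 7.970 m
P_cr = π²EI / L_e² = π² × 117×10⁹ × 8.207×10^-8 / 7.970² = 1.492×10^3 N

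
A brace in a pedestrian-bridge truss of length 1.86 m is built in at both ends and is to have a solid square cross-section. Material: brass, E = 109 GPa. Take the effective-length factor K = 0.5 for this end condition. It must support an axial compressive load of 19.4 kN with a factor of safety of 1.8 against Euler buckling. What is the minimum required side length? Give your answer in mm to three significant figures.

a ≈ 24.1 mm

Required P_cr = n·P = 1.8 × 19.4 = 34.92 kN
L_e = K·L = 0.5 × 1.86 = 0.9300 m
Required I = P_cr·L_e²/(π²E) = 3.492×10^4 × 0.9300² / (π² × 1.09×10^11) = 2.807×10^-8 m⁴
I_req = 2.807×10^4 mm⁴
Solid square: I = a⁴/12  ⇒  a = (12I)^(1/4) = (12×2.807×10^4)^(1/4) = 24.1 mm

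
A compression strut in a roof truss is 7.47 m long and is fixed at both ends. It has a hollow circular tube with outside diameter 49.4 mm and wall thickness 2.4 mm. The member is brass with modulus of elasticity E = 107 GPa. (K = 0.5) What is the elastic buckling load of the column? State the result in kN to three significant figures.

Inner diameter d_i = 49.4 − 2×2.4 = 44.60 mm
I = π(d_o⁴ − d_i⁴)/64 = π(49.4⁴ − 44.60⁴)/64 = 9.811×10^4 mm⁴
I = 9.811×10^4 mm⁴ = 9.811×10^-8 m⁴
Effective length L_e = K·L = 0.5 × 7.47 = 3.735 m
P_cr = π²EI / L_e² = π² × 107×10⁹ × 9.811×10^-8 / 3.735² = 7.427×10^3 N

P_cr ≈ 7.43 kN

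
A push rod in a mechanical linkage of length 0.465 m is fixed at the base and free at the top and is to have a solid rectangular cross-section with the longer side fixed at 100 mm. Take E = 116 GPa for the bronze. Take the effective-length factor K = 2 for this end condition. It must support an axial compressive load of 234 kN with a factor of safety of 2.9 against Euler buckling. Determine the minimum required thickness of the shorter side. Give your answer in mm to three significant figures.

Required P_cr = n·P = 2.9 × 234 = 678.6 kN
L_e = K·L = 2 × 0.465 = 0.9300 m
Required I = P_cr·L_e²/(π²E) = 6.786×10^5 × 0.9300² / (π² × 1.16×10^11) = 5.127×10^-7 m⁴
I_req = 5.127×10^5 mm⁴
Rectangle, weak axis: I_min = h·b³/12 with h = 100 mm fixed  ⇒  b = (12I/h)^(1/3) = 39.5 mm

b ≈ 39.5 mm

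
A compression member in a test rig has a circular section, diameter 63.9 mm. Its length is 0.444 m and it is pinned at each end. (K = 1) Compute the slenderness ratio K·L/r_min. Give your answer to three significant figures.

λ ≈ 27.8

I = πd⁴/64 = π×63.9⁴/64 = 8.184×10^5 mm⁴
A = 3.207×10^3 mm²;  r_min = √(I/A) = √(8.184×10^5/3.207×10^3) = 15.98 mm
L_e = K·L = 1 × 0.444 m = 0.4440 m = 444.00 mm
λ = L_e / r_min = 444.00 / 15.98 = 27.8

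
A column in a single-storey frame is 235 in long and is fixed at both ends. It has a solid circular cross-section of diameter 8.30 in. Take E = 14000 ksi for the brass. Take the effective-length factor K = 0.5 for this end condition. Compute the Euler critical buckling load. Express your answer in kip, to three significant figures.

I = πd⁴/64 = π×8.30⁴/64 = 233.0 in⁴
Effective length L_e = K·L = 0.5 × 235 = 117.5 in
P_cr = π²EI / L_e² = π² × 14000×10³ × 233.0 / 117.5² = 2.331×10^6 lb

P_cr ≈ 2330 kip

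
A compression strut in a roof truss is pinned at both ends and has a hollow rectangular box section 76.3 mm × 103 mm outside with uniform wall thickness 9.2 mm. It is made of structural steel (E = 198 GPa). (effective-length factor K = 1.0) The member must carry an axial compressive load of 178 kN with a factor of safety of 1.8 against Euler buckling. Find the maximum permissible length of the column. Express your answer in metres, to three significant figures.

L_max ≈ 3.86 m

Inner dimensions: h_i = 103 − 2×9.2 = 84.60 mm, b_i = 76.3 − 2×9.2 = 57.90 mm
Weak-axis I_min = (h_o·b_o³ − h_i·b_i³)/12 with b_o = 76.3, b_i = 57.90 mm (shorter outer/inner sides).
I_min = (103×76.3³ − 84.60×57.90³)/12 = 2.444×10^6 mm⁴
I = 2.444×10^-6 m⁴
Required critical load P_cr = n·P = 1.8 × 178 = 320.4 kN = 3.204×10^5 N
From P_cr = π²EI/(K·L)²:  L = (1/K)·√(π²EI/P_cr) = (1/1)·√(π²×1.98×10^11×2.444×10^-6/3.204×10^5)
L = 3.86 m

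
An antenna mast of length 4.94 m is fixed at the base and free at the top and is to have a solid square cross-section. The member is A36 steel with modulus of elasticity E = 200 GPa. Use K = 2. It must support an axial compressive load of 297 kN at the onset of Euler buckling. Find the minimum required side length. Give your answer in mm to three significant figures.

a ≈ 115 mm

L_e = K·L = 2 × 4.94 = 9.880 m
Required I = P_cr·L_e²/(π²E) = 2.970×10^5 × 9.880² / (π² × 2.00×10^11) = 1.469×10^-5 m⁴
I_req = 1.469×10^7 mm⁴
Solid square: I = a⁴/12  ⇒  a = (12I)^(1/4) = (12×1.469×10^7)^(1/4) = 115 mm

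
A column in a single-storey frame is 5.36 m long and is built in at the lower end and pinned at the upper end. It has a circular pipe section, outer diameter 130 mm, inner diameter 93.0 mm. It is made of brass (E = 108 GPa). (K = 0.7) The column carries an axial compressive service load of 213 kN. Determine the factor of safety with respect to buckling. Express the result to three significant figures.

n ≈ 3.68

d_o = 130 mm, d_i = 93.0 mm
I = π(d_o⁴ − d_i⁴)/64 = π(130⁴ − 93.00⁴)/64 = 1.035×10^7 mm⁴
I = 1.035×10^7 mm⁴ = 1.035×10^-5 m⁴
Effective length L_e = K·L = 0.7 × 5.36 = 3.752 m
P_cr = π²EI / L_e² = π² × 108×10⁹ × 1.035×10^-5 / 3.752² = 7.835×10^5 N
Factor of safety n = P_cr / P = 783.52 / 213 = 3.68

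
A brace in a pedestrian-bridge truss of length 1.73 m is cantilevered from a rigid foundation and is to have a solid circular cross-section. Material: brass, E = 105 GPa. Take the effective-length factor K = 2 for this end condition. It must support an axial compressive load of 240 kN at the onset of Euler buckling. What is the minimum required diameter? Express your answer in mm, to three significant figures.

d ≈ 86.7 mm

L_e = K·L = 2 × 1.73 = 3.460 m
Required I = P_cr·L_e²/(π²E) = 2.400×10^5 × 3.460² / (π² × 1.05×10^11) = 2.773×10^-6 m⁴
I_req = 2.773×10^6 mm⁴
Solid circle: I = πd⁴/64  ⇒  d = (64I/π)^(1/4) = (64×2.773×10^6/π)^(1/4) = 86.7 mm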